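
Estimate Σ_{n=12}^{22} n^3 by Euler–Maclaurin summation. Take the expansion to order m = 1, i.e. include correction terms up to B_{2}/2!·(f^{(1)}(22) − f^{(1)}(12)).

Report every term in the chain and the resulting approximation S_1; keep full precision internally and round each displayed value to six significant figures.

S_1 ≈ 59653.0

∫_12^22 x^3 dx evaluates to 53380.0.
Endpoint term: (f(12) + f(22))/2 = (1728.00 + 10648.0)/2 = 6188.00.
Running total after boundary: 59568.0.
Order-1 term: 1/12 · (1452.00 − 432.000) = 85.0000.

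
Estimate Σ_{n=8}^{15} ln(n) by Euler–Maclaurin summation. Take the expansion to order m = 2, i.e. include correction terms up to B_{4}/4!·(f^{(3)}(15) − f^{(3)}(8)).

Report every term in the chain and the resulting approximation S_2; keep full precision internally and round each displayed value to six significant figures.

S_2 ≈ 19.3741

Integral: ∫_8^15 ln(x) dx = 16.9852.
½[f(8) + f(15)] = ½[2.07944 + 2.70805] = 2.39375.
Running total after boundary: 19.3790.
Order-1 term: 1/12 · (0.0666667 − 0.125000) = -0.00486111.
After k=1: 19.3741.
Order-2 term: −1/720 · (0.000592593 − 0.00390625) = 4.60230e-06.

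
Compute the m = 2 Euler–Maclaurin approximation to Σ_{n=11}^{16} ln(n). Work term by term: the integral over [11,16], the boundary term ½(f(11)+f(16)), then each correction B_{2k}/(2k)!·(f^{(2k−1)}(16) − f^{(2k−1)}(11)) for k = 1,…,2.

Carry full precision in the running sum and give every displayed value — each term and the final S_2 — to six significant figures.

∫_11^16 ln(x) dx evaluates to 12.9846.
½[f(11) + f(16)] = ½[2.39790 + 2.77259] = 2.58524.
Integral + boundary = 15.5698.
Correction k=1: B_{2}/2! · (f^{(1)}(16) − f^{(1)}(11)) = 1/12 · (0.0625000 − 0.0909091) = -0.00236742.
Partial sum through k=1: 15.5674.
Correction k=2: B_{4}/4! · (f^{(3)}(16) − f^{(3)}(11)) = −1/720 · (0.000488281 − 0.00150263) = 1.40882e-06.

S_2 ≈ 15.5674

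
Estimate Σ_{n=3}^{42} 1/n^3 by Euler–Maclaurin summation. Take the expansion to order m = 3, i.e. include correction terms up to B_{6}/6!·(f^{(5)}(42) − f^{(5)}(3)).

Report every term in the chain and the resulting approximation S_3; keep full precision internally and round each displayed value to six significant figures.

S_3 ≈ 0.0767821

Integral: ∫_3^42 1/x^3 dx = 0.0552721.
½[f(3) + f(42)] = ½[0.0370370 + 1.34975e-05] = 0.0185253.
So far: 0.0737974.
Order-1 term: 1/12 · (-9.64104e-07 − (-0.0370370)) = 0.00308634.
Running total after k=1: 0.0768837.
Order-2 term: −1/720 · (-1.09309e-08 − (-0.0823045)) = -0.000114312.
Running total after k=2: 0.0767694.
Order-3 term: 1/30240 · (-2.60259e-10 − (-0.384088)) = 1.27013e-05.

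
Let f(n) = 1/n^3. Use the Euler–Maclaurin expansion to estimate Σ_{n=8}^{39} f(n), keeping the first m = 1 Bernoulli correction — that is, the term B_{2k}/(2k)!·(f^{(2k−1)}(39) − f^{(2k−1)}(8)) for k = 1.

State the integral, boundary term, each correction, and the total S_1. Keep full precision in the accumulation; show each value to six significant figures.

S_1 ≈ 0.00852969

∫_8^39 1/x^3 dx evaluates to 0.00748377.
½[f(8) + f(39)] = ½[0.00195312 + 1.68580e-05] = 0.000984992.
So far: 0.00846876.
Correction k=1: B_{2}/2! · (f^{(1)}(39) − f^{(1)}(8)) = 1/12 · (-1.29677e-06 − (-0.000732422)) = 6.09271e-05.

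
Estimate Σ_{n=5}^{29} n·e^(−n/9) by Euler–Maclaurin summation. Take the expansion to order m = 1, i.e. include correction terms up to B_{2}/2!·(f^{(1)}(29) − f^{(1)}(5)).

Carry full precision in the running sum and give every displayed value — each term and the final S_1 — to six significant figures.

S_1 ≈ 60.6424

∫_5^29 x·e^(−x/9) dx evaluates to 58.6586.
Endpoint term: (f(5) + f(29))/2 = (2.86877 + 1.15612)/2 = 2.01245.
So far: 60.6711.
Correction k=1: B_{2}/2! · (f^{(1)}(29) − f^{(1)}(5)) = 1/12 · (-0.0885919 − 0.255002) = -0.0286328.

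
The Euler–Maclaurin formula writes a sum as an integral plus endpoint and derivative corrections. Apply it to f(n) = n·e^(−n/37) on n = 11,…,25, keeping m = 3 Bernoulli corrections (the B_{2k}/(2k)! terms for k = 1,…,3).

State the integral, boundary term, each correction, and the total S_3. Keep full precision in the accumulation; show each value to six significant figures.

Integral: ∫_11^25 x·e^(−x/37) dx = 152.038.
Boundary: ½(f(11) + f(25)) = ½(8.17105 + 12.7203) = 10.4457.
Running total after boundary: 162.484.
Correction k=1: B_{2}/2! · (f^{(1)}(25) − f^{(1)}(11)) = 1/12 · (0.165020 − 0.521984) = -0.0297470.
Partial sum through k=1: 162.454.
Correction k=2: B_{4}/4! · (f^{(3)}(25) − f^{(3)}(11)) = −1/720 · (0.000863875 − 0.00146649) = 8.36970e-07.
Partial sum through k=2: 162.454.
Correction k=3: B_{6}/6! · (f^{(5)}(25) − f^{(5)}(11)) = 1/30240 · (1.17400e-06 − 1.86391e-06) = -2.28145e-11.

S_3 ≈ 162.454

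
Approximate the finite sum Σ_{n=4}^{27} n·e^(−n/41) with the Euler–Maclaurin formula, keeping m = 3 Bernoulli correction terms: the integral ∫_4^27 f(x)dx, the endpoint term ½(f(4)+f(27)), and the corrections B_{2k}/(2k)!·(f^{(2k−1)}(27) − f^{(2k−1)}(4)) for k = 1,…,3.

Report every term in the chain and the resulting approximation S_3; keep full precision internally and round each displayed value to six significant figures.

∫_4^27 x·e^(−x/41) dx evaluates to 230.410.
½[f(4) + f(27)] = ½[3.62819 + 13.9754] = 8.80181.
So far: 239.212.
Correction k=1: B_{2}/2! · (f^{(1)}(27) − f^{(1)}(4)) = 1/12 · (0.176744 − 0.818555) = -0.0534842.
After k=1: 239.158.
Correction k=2: B_{4}/4! · (f^{(3)}(27) − f^{(3)}(4)) = −1/720 · (0.000720976 − 0.00156612) = 1.17381e-06.
After k=2: 239.158.
Correction k=3: B_{6}/6! · (f^{(5)}(27) − f^{(5)}(4)) = 1/30240 · (7.95247e-07 − 1.57364e-06) = -2.57407e-11.

S_3 ≈ 239.158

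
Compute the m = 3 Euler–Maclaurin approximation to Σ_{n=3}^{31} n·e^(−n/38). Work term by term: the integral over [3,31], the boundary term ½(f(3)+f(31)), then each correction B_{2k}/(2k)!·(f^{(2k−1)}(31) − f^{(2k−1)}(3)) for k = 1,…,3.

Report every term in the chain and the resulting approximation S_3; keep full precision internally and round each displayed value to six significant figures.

The integral term ∫_3^31 x·e^(−x/38) dx = 280.046.
Boundary: ½(f(3) + f(31)) = ½(2.77227 + 13.7110) = 8.24163.
Integral + boundary = 288.287.
Correction k=1: B_{2}/2! · (f^{(1)}(31) − f^{(1)}(3)) = 1/12 · (0.0814745 − 0.851134) = -0.0641383.
Partial sum through k=1: 288.223.
Correction k=2: B_{4}/4! · (f^{(3)}(31) − f^{(3)}(3)) = −1/720 · (0.000669013 − 0.00186933) = 1.66711e-06.
Partial sum through k=2: 288.223.
Correction k=3: B_{6}/6! · (f^{(5)}(31) − f^{(5)}(3)) = 1/30240 · (8.87537e-07 − 2.18091e-06) = -4.27702e-11.

S_3 ≈ 288.223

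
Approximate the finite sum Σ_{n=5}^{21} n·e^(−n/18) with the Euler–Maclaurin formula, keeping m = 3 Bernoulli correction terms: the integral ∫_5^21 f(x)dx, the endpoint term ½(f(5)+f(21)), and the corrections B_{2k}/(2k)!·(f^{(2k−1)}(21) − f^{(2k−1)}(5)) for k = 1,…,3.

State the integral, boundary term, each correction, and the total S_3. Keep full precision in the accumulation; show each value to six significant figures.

∫_5^21 x·e^(−x/18) dx evaluates to 94.9855.
½[f(5) + f(21)] = ½[3.78733 + 6.53947] = 5.16340.
Running total after boundary: 100.149.
k=1: B_{2}/(2)! × [f^{(1)}(21) − f^{(1)}(5)] = 1/12 × (-0.0519005 − 0.547058) = -0.0499132.
After k=1: 100.099.
k=2: B_{4}/(4)! × [f^{(3)}(21) − f^{(3)}(5)] = −1/720 × (0.00176206 − 0.00636416) = 6.39181e-06.
After k=2: 100.099.
k=3: B_{6}/(6)! × [f^{(5)}(21) − f^{(5)}(5)] = 1/30240 × (1.13713e-05 − 3.40737e-05) = -7.50740e-10.

S_3 ≈ 100.099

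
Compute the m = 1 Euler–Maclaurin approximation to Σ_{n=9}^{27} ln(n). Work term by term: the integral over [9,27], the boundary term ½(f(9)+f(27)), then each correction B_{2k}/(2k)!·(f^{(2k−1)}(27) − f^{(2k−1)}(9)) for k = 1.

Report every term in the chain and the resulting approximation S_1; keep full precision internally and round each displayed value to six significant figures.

∫_9^27 ln(x) dx evaluates to 51.2126.
Endpoint term: (f(9) + f(27))/2 = (2.19722 + 3.29584)/2 = 2.74653.
So far: 53.9591.
k=1: B_{2}/(2)! × [f^{(1)}(27) − f^{(1)}(9)] = 1/12 × (0.0370370 − 0.111111) = -0.00617284.

S_1 ≈ 53.9529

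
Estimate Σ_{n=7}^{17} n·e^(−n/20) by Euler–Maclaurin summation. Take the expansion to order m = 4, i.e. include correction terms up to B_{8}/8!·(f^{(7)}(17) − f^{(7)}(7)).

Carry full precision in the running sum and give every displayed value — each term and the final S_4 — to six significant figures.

∫_7^17 x·e^(−x/20) dx evaluates to 64.2445.
Boundary: ½(f(7) + f(17)) = ½(4.93282 + 7.26605) = 6.09944.
So far: 70.3440.
k=1: B_{2}/(2)! × [f^{(1)}(17) − f^{(1)}(7)] = 1/12 × (0.0641122 − 0.458047) = -0.0328279.
After k=1: 70.3111.
k=2: B_{4}/(4)! × [f^{(3)}(17) − f^{(3)}(7)] = −1/720 × (0.00229736 − 0.00466856) = 3.29334e-06.
After k=2: 70.3111.
k=3: B_{6}/(6)! × [f^{(5)}(17) − f^{(5)}(7)] = 1/30240 × (1.10861e-05 − 2.04800e-05) = -3.10646e-10.
After k=3: 70.3111.
k=4: B_{8}/(8)! × [f^{(7)}(17) − f^{(7)}(7)] = −1/1209600 × (4.10719e-08 − 7.32215e-08) = 2.65787e-14.

S_4 ≈ 70.3111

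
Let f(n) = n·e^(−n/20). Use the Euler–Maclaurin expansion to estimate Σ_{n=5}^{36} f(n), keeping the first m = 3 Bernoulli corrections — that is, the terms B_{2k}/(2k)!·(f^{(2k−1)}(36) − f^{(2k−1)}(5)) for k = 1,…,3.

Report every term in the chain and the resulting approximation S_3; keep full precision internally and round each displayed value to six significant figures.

The integral term ∫_5^36 x·e^(−x/20) dx = 204.266.
½[f(5) + f(36)] = ½[3.89400 + 5.95076] = 4.92238.
Running total after boundary: 209.188.
Order-1 term: 1/12 · (-0.132239 − 0.584101) = -0.0596950.
Partial sum through k=1: 209.128.
Order-2 term: −1/720 · (0.000495897 − 0.00535426) = 6.74772e-06.
Partial sum through k=2: 209.128.
Order-3 term: 1/30240 · (3.30598e-06 − 2.31206e-05) = -6.55247e-10.

S_3 ≈ 209.128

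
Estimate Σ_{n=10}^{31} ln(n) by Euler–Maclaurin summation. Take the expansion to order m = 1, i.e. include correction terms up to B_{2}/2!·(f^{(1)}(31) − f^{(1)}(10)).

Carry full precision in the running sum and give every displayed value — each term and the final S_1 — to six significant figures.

The integral term ∫_10^31 ln(x) dx = 62.4278.
½[f(10) + f(31)] = ½[2.30259 + 3.43399] = 2.86829.
Running total after boundary: 65.2960.
Correction k=1: B_{2}/2! · (f^{(1)}(31) − f^{(1)}(10)) = 1/12 · (0.0322581 − 0.100000) = -0.00564516.

S_1 ≈ 65.2904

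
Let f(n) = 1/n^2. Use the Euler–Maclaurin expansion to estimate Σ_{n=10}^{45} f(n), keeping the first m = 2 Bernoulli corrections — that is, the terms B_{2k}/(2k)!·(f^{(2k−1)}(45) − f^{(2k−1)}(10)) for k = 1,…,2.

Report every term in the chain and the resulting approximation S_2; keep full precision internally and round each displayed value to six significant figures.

The integral term ∫_10^45 1/x^2 dx = 0.0777778.
Boundary: ½(f(10) + f(45)) = ½(0.0100000 + 0.000493827) = 0.00524691.
So far: 0.0830247.
Correction k=1: B_{2}/2! · (f^{(1)}(45) − f^{(1)}(10)) = 1/12 · (-2.19479e-05 − (-0.00200000)) = 0.000164838.
Running total after k=1: 0.0831895.
Correction k=2: B_{4}/4! · (f^{(3)}(45) − f^{(3)}(10)) = −1/720 · (-1.30061e-07 − (-0.000240000)) = -3.33153e-07.

S_2 ≈ 0.0831892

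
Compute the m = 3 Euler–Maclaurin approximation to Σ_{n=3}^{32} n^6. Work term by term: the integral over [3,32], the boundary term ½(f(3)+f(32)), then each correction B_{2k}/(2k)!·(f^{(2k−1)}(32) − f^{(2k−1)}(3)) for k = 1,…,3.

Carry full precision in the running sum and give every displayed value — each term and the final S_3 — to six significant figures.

S_3 ≈ 5.46218e+09

Integral: ∫_3^32 x^6 dx = 4.90853e+09.
½[f(3) + f(32)] = ½[729.000 + 1.07374e+09] = 5.36871e+08.
Running total after boundary: 5.44541e+09.
k=1: B_{2}/(2)! × [f^{(1)}(32) − f^{(1)}(3)] = 1/12 × (2.01327e+08 − 1458.00) = 1.67771e+07.
After k=1: 5.46218e+09.
k=2: B_{4}/(4)! × [f^{(3)}(32) − f^{(3)}(3)] = −1/720 × (3.93216e+06 − 3240.00) = -5456.83.
After k=2: 5.46218e+09.
k=3: B_{6}/(6)! × [f^{(5)}(32) − f^{(5)}(3)] = 1/30240 × (23040.0 − 2160.00) = 0.690476.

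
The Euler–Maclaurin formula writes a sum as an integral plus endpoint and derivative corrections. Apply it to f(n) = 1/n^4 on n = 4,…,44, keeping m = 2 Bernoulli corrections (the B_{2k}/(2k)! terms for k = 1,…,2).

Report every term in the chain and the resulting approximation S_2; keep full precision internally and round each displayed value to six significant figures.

S_2 ≈ 0.00747302

Integral: ∫_4^44 1/x^4 dx = 0.00520442.
½[f(4) + f(44)] = ½[0.00390625 + 2.66802e-07] = 0.00195326.
Integral + boundary = 0.00715768.
Correction k=1: B_{2}/2! · (f^{(1)}(44) − f^{(1)}(4)) = 1/12 · (-2.42547e-08 − (-0.00390625)) = 0.000325519.
Partial sum through k=1: 0.00748320.
Correction k=2: B_{4}/4! · (f^{(3)}(44) − f^{(3)}(4)) = −1/720 · (-3.75848e-10 − (-0.00732422)) = -1.01725e-05.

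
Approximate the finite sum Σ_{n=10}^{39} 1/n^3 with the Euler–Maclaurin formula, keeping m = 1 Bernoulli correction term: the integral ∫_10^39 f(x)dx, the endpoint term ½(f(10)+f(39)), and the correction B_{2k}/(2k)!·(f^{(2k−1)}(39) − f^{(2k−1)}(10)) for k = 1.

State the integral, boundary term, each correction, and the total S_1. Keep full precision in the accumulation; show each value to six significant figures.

S_1 ≈ 0.00520459

The integral term ∫_10^39 1/x^3 dx = 0.00467127.
Endpoint term: (f(10) + f(39))/2 = (0.00100000 + 1.68580e-05)/2 = 0.000508429.
Running total after boundary: 0.00517970.
Correction k=1: B_{2}/2! · (f^{(1)}(39) − f^{(1)}(10)) = 1/12 · (-1.29677e-06 − (-0.000300000)) = 2.48919e-05.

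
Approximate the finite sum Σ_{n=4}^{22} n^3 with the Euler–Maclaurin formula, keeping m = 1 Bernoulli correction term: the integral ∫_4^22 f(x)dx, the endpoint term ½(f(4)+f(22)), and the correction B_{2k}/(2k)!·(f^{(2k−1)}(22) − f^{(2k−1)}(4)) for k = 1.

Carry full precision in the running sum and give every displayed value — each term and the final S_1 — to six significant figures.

S_1 ≈ 63973.0

Integral: ∫_4^22 x^3 dx = 58500.0.
Endpoint term: (f(4) + f(22))/2 = (64.0000 + 10648.0)/2 = 5356.00.
Integral + boundary = 63856.0.
k=1: B_{2}/(2)! × [f^{(1)}(22) − f^{(1)}(4)] = 1/12 × (1452.00 − 48.0000) = 117.000.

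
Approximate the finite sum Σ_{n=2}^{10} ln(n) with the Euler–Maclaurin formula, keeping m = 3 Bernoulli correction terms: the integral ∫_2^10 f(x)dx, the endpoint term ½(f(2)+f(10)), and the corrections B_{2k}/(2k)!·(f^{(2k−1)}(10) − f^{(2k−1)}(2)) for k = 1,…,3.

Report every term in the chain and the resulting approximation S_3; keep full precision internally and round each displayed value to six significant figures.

The integral term ∫_2^10 ln(x) dx = 13.6396.
Endpoint term: (f(2) + f(10))/2 = (0.693147 + 2.30259)/2 = 1.49787.
Integral + boundary = 15.1374.
Order-1 term: 1/12 · (0.100000 − 0.500000) = -0.0333333.
Running total after k=1: 15.1041.
Order-2 term: −1/720 · (0.00200000 − 0.250000) = 0.000344444.
Running total after k=2: 15.1044.
Order-3 term: 1/30240 · (0.000240000 − 0.750000) = -2.47937e-05.

S_3 ≈ 15.1044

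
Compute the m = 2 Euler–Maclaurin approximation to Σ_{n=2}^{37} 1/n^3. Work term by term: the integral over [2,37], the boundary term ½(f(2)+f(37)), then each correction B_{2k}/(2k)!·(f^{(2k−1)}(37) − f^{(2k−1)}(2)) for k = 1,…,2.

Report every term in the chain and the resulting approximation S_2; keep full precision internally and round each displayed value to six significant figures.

S_2 ≈ 0.201467

The integral term ∫_2^37 1/x^3 dx = 0.124635.
Endpoint term: (f(2) + f(37))/2 = (0.125000 + 1.97422e-05)/2 = 0.0625099.
Running total after boundary: 0.187145.
Correction k=1: B_{2}/2! · (f^{(1)}(37) − f^{(1)}(2)) = 1/12 · (-1.60072e-06 − (-0.187500)) = 0.0156249.
Running total after k=1: 0.202770.
Correction k=2: B_{4}/4! · (f^{(3)}(37) − f^{(3)}(2)) = −1/720 · (-2.33852e-08 − (-0.937500)) = -0.00130208.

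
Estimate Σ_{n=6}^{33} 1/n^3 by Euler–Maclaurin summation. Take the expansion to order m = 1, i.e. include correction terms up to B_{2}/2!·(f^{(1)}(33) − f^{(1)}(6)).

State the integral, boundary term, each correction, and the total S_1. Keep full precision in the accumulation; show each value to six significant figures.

Integral: ∫_6^33 1/x^3 dx = 0.0134298.
Boundary: ½(f(6) + f(33)) = ½(0.00462963 + 2.78265e-05) = 0.00232873.
Running total after boundary: 0.0157585.
k=1: B_{2}/(2)! × [f^{(1)}(33) − f^{(1)}(6)] = 1/12 × (-2.52968e-06 − (-0.00231481)) = 0.000192690.

S_1 ≈ 0.0159512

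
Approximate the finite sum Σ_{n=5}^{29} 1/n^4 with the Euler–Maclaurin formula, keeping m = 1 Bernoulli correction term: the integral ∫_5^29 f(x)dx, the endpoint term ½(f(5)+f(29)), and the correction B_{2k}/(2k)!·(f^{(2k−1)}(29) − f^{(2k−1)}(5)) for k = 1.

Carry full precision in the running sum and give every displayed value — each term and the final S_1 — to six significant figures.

S_1 ≈ 0.00356036

Integral: ∫_5^29 1/x^4 dx = 0.00265300.
Endpoint term: (f(5) + f(29))/2 = (0.00160000 + 1.41387e-06)/2 = 0.000800707.
Running total after boundary: 0.00345371.
Correction k=1: B_{2}/2! · (f^{(1)}(29) − f^{(1)}(5)) = 1/12 · (-1.95016e-07 − (-0.00128000)) = 0.000106650.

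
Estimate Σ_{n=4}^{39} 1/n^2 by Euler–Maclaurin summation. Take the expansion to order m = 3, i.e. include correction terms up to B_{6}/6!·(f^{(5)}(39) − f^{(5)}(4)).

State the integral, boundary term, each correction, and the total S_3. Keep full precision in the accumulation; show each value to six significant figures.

The integral term ∫_4^39 1/x^2 dx = 0.224359.
Endpoint term: (f(4) + f(39))/2 = (0.0625000 + 0.000657462)/2 = 0.0315787.
So far: 0.255938.
Correction k=1: B_{2}/2! · (f^{(1)}(39) − f^{(1)}(4)) = 1/12 · (-3.37160e-05 − (-0.0312500)) = 0.00260136.
Running total after k=1: 0.258539.
Correction k=2: B_{4}/4! · (f^{(3)}(39) − f^{(3)}(4)) = −1/720 · (-2.66004e-07 − (-0.0234375)) = -3.25517e-05.
Running total after k=2: 0.258507.
Correction k=3: B_{6}/6! · (f^{(5)}(39) − f^{(5)}(4)) = 1/30240 · (-5.24663e-09 − (-0.0439453)) = 1.45322e-06.

S_3 ≈ 0.258508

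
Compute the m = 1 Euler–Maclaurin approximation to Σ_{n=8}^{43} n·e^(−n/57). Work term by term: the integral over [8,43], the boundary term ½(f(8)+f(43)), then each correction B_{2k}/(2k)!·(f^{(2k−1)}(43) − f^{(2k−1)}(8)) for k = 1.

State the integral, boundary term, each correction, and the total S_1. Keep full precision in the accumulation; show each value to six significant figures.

The integral term ∫_8^43 x·e^(−x/57) dx = 539.136.
Boundary: ½(f(8) + f(43)) = ½(6.95243 + 20.2229) = 13.5876.
Integral + boundary = 552.724.
Correction k=1: B_{2}/2! · (f^{(1)}(43) − f^{(1)}(8)) = 1/12 · (0.115512 − 0.747081) = -0.0526307.

S_1 ≈ 552.671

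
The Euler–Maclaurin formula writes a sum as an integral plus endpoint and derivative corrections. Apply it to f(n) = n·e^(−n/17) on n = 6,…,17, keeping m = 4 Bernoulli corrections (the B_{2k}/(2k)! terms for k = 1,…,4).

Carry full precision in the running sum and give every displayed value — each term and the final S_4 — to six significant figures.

S_4 ≈ 67.2865

Integral: ∫_6^17 x·e^(−x/17) dx = 62.0895.
½[f(6) + f(17)] = ½[4.21571 + 6.25395] = 5.23483.
Integral + boundary = 67.3244.
Correction k=1: B_{2}/2! · (f^{(1)}(17) − f^{(1)}(6)) = 1/12 · (0.00000 − 0.454636) = -0.0378863.
Running total after k=1: 67.2865.
Correction k=2: B_{4}/4! · (f^{(3)}(17) − f^{(3)}(6)) = −1/720 · (0.00254588 − 0.00643555) = 5.40231e-06.
Running total after k=2: 67.2865.
Correction k=3: B_{6}/6! · (f^{(5)}(17) − f^{(5)}(6)) = 1/30240 · (1.76185e-05 − 3.90933e-05) = -7.10144e-10.
Running total after k=3: 67.2865.
Correction k=4: B_{8}/8! · (f^{(7)}(17) − f^{(7)}(6)) = −1/1209600 · (9.14457e-08 − 1.93489e-07) = 8.43609e-14.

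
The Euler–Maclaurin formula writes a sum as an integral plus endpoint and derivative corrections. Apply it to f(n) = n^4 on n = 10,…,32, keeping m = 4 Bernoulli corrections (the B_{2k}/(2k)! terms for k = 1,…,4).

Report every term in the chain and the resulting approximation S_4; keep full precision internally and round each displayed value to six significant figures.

Integral: ∫_10^32 x^4 dx = 6.69089e+06.
Endpoint term: (f(10) + f(32))/2 = (10000.0 + 1.04858e+06)/2 = 529288.
So far: 7.22017e+06.
Order-1 term: 1/12 · (131072 − 4000.00) = 10589.3.
After k=1: 7.23076e+06.
Order-2 term: −1/720 · (768.000 − 240.000) = -0.733333.
After k=2: 7.23076e+06.
Order-3 term: 1/30240 · (0.00000 − 0.00000) = 0.00000.
After k=3: 7.23076e+06.
Order-4 term: −1/1209600 · (0.00000 − 0.00000) = 0.00000.

S_4 ≈ 7.23076e+06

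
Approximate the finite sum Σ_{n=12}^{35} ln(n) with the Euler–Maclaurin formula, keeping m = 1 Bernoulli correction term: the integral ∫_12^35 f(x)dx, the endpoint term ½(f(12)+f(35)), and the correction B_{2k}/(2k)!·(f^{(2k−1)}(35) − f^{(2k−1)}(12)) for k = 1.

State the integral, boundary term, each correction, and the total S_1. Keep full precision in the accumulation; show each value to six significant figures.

S_1 ≈ 74.6339

Integral: ∫_12^35 ln(x) dx = 71.6183.
Boundary: ½(f(12) + f(35)) = ½(2.48491 + 3.55535) = 3.02013.
Integral + boundary = 74.6384.
Correction k=1: B_{2}/2! · (f^{(1)}(35) − f^{(1)}(12)) = 1/12 · (0.0285714 − 0.0833333) = -0.00456349.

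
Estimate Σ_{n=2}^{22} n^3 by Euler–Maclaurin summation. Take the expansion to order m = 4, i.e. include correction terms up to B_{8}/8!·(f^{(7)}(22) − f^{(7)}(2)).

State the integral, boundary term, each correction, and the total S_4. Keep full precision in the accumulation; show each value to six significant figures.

S_4 ≈ 64008.0

Integral: ∫_2^22 x^3 dx = 58560.0.
Endpoint term: (f(2) + f(22))/2 = (8.00000 + 10648.0)/2 = 5328.00.
Running total after boundary: 63888.0.
Order-1 term: 1/12 · (1452.00 − 12.0000) = 120.000.
After k=1: 64008.0.
Order-2 term: −1/720 · (6.00000 − 6.00000) = 0.00000.
After k=2: 64008.0.
Order-3 term: 1/30240 · (0.00000 − 0.00000) = 0.00000.
After k=3: 64008.0.
Order-4 term: −1/1209600 · (0.00000 − 0.00000) = 0.00000.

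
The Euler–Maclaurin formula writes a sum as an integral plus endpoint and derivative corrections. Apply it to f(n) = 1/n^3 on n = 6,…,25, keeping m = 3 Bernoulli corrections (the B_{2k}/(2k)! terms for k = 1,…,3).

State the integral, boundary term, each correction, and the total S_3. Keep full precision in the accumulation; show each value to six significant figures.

S_3 ≈ 0.0156262

∫_6^25 1/x^3 dx evaluates to 0.0130889.
Endpoint term: (f(6) + f(25))/2 = (0.00462963 + 6.40000e-05)/2 = 0.00234681.
So far: 0.0154357.
Order-1 term: 1/12 · (-7.68000e-06 − (-0.00231481)) = 0.000192261.
Running total after k=1: 0.0156280.
Order-2 term: −1/720 · (-2.45760e-07 − (-0.00128601)) = -1.78578e-06.
Running total after k=2: 0.0156262.
Order-3 term: 1/30240 · (-1.65151e-08 − (-0.00150034)) = 4.96140e-08.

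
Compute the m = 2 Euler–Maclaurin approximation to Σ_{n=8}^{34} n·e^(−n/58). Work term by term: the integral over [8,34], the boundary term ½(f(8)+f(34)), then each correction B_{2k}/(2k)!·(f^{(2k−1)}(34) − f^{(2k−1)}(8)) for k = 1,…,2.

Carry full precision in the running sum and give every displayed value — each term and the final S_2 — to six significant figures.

S_2 ≈ 378.565

The integral term ∫_8^34 x·e^(−x/58) dx = 365.664.
Boundary: ½(f(8) + f(34)) = ½(6.96927 + 18.9188) = 12.9440.
So far: 378.609.
Order-1 term: 1/12 · (0.230249 − 0.750999) = -0.0433959.
Running total after k=1: 378.565.
Order-2 term: −1/720 · (0.000399262 − 0.000741176) = 4.74881e-07.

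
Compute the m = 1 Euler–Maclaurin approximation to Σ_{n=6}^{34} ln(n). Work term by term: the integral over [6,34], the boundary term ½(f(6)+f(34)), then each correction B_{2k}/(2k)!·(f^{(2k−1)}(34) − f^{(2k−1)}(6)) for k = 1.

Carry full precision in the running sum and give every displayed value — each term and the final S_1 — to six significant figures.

Integral: ∫_6^34 ln(x) dx = 81.1457.
Endpoint term: (f(6) + f(34))/2 = (1.79176 + 3.52636)/2 = 2.65906.
So far: 83.8048.
Order-1 term: 1/12 · (0.0294118 − 0.166667) = -0.0114379.

S_1 ≈ 83.7933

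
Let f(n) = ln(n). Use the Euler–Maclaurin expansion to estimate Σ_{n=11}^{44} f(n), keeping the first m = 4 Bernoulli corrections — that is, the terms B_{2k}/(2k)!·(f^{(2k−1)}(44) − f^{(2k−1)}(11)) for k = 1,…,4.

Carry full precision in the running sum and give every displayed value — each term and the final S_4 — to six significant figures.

S_4 ≈ 110.213

The integral term ∫_11^44 ln(x) dx = 107.127.
½[f(11) + f(44)] = ½[2.39790 + 3.78419] = 3.09104.
Running total after boundary: 110.219.
Correction k=1: B_{2}/2! · (f^{(1)}(44) − f^{(1)}(11)) = 1/12 · (0.0227273 − 0.0909091) = -0.00568182.
After k=1: 110.213.
Correction k=2: B_{4}/4! · (f^{(3)}(44) − f^{(3)}(11)) = −1/720 · (2.34786e-05 − 0.00150263) = 2.05438e-06.
After k=2: 110.213.
Correction k=3: B_{6}/6! · (f^{(5)}(44) − f^{(5)}(11)) = 1/30240 · (1.45528e-07 − 0.000149021) = -4.92313e-09.
After k=3: 110.213.
Correction k=4: B_{8}/8! · (f^{(7)}(44) − f^{(7)}(11)) = −1/1209600 · (2.25509e-09 − 3.69474e-05) = 3.05433e-11.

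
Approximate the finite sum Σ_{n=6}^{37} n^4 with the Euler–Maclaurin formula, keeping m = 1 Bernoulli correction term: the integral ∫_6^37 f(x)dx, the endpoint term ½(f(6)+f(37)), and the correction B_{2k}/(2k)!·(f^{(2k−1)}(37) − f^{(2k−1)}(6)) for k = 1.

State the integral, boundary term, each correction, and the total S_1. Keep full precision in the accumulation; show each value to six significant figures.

S_1 ≈ 1.48218e+07

Integral: ∫_6^37 x^4 dx = 1.38672e+07.
½[f(6) + f(37)] = ½[1296.00 + 1.87416e+06] = 937728.
So far: 1.48050e+07.
Correction k=1: B_{2}/2! · (f^{(1)}(37) − f^{(1)}(6)) = 1/12 · (202612 − 864.000) = 16812.3.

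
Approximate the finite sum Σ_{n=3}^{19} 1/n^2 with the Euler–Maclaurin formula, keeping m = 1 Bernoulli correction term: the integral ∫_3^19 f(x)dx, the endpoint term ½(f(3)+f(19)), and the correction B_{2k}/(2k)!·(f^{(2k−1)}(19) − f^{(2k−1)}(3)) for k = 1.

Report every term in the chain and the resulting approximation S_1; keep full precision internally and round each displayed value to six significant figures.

S_1 ≈ 0.343791

Integral: ∫_3^19 1/x^2 dx = 0.280702.
Boundary: ½(f(3) + f(19)) = ½(0.111111 + 0.00277008) = 0.0569406.
Running total after boundary: 0.337642.
k=1: B_{2}/(2)! × [f^{(1)}(19) − f^{(1)}(3)] = 1/12 × (-0.000291588 − (-0.0740741)) = 0.00614854.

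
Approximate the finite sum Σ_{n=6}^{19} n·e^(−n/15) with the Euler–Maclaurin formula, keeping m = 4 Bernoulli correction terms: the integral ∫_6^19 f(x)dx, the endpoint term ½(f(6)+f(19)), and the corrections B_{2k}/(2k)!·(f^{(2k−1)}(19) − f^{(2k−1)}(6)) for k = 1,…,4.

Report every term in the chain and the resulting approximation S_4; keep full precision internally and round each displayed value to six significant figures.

S_4 ≈ 72.0965

Integral: ∫_6^19 x·e^(−x/15) dx = 67.4485.
Boundary: ½(f(6) + f(19)) = ½(4.02192 + 5.35362) = 4.68777.
So far: 72.1362.
k=1: B_{2}/(2)! × [f^{(1)}(19) − f^{(1)}(6)] = 1/12 × (-0.0751385 − 0.402192) = -0.0397775.
After k=1: 72.0965.
k=2: B_{4}/(4)! × [f^{(3)}(19) − f^{(3)}(6)] = −1/720 × (0.00217067 − 0.00774592) = 7.74341e-06.
After k=2: 72.0965.
k=3: B_{6}/(6)! × [f^{(5)}(19) − f^{(5)}(6)] = 1/30240 × (2.07790e-05 − 6.09081e-05) = -1.32702e-09.
After k=3: 72.0965.
k=4: B_{8}/(8)! × [f^{(7)}(19) − f^{(7)}(6)] = −1/1209600 × (1.41825e-07 − 3.88399e-07) = 2.03848e-13.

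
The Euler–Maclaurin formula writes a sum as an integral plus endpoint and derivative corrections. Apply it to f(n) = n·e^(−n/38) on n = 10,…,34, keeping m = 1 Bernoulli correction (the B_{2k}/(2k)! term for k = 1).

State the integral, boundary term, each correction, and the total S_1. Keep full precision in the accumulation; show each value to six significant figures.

S_1 ≈ 294.467

The integral term ∫_10^34 x·e^(−x/38) dx = 283.719.
Boundary: ½(f(10) + f(34)) = ½(7.68621 + 13.8963) = 10.7913.
Integral + boundary = 294.510.
Correction k=1: B_{2}/2! · (f^{(1)}(34) − f^{(1)}(10)) = 1/12 · (0.0430226 − 0.566352) = -0.0436108.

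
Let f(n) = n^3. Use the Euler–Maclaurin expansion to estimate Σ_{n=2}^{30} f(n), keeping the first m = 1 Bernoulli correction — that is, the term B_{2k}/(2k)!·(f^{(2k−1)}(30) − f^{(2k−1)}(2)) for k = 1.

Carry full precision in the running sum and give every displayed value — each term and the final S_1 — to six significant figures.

∫_2^30 x^3 dx evaluates to 202496.
Endpoint term: (f(2) + f(30))/2 = (8.00000 + 27000.0)/2 = 13504.0.
So far: 216000.
Order-1 term: 1/12 · (2700.00 − 12.0000) = 224.000.

S_1 ≈ 216224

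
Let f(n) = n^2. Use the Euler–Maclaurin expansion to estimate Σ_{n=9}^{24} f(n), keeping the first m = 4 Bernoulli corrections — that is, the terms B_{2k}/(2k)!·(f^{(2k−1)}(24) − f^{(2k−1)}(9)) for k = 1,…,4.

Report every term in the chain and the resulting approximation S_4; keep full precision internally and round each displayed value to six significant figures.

S_4 ≈ 4696.00

The integral term ∫_9^24 x^2 dx = 4365.00.
½[f(9) + f(24)] = ½[81.0000 + 576.000] = 328.500.
So far: 4693.50.
k=1: B_{2}/(2)! × [f^{(1)}(24) − f^{(1)}(9)] = 1/12 × (48.0000 − 18.0000) = 2.50000.
Partial sum through k=1: 4696.00.
k=2: B_{4}/(4)! × [f^{(3)}(24) − f^{(3)}(9)] = −1/720 × (0.00000 − 0.00000) = 0.00000.
Partial sum through k=2: 4696.00.
k=3: B_{6}/(6)! × [f^{(5)}(24) − f^{(5)}(9)] = 1/30240 × (0.00000 − 0.00000) = 0.00000.
Partial sum through k=3: 4696.00.
k=4: B_{8}/(8)! × [f^{(7)}(24) − f^{(7)}(9)] = −1/1209600 × (0.00000 − 0.00000) = 0.00000.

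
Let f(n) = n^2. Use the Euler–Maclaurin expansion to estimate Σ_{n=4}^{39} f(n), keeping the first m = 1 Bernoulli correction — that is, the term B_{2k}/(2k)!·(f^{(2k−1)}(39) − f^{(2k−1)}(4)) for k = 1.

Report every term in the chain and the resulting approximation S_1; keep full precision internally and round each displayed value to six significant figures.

Integral: ∫_4^39 x^2 dx = 19751.7.
Boundary: ½(f(4) + f(39)) = ½(16.0000 + 1521.00) = 768.500.
Running total after boundary: 20520.2.
Order-1 term: 1/12 · (78.0000 − 8.00000) = 5.83333.

S_1 ≈ 20526.0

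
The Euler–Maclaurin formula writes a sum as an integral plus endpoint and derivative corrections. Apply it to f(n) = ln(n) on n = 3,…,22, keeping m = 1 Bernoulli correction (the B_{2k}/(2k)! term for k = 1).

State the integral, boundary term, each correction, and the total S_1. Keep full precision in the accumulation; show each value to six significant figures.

S_1 ≈ 47.7779

∫_3^22 ln(x) dx evaluates to 45.7071.
Endpoint term: (f(3) + f(22))/2 = (1.09861 + 3.09104)/2 = 2.09483.
Integral + boundary = 47.8019.
Correction k=1: B_{2}/2! · (f^{(1)}(22) − f^{(1)}(3)) = 1/12 · (0.0454545 − 0.333333) = -0.0239899.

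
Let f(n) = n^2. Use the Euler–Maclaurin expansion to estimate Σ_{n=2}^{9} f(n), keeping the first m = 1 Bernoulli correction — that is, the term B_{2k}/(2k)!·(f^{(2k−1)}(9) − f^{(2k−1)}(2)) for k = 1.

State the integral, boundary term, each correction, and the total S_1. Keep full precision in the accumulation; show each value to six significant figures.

S_1 ≈ 284.000

Integral: ∫_2^9 x^2 dx = 240.333.
½[f(2) + f(9)] = ½[4.00000 + 81.0000] = 42.5000.
So far: 282.833.
k=1: B_{2}/(2)! × [f^{(1)}(9) − f^{(1)}(2)] = 1/12 × (18.0000 − 4.00000) = 1.16667.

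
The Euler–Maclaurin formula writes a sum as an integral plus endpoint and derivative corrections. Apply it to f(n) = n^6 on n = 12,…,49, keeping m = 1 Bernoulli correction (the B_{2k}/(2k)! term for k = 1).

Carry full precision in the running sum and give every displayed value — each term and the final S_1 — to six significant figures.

S_1 ≈ 1.03947e+11

∫_12^49 x^6 dx evaluates to 9.68839e+10.
½[f(12) + f(49)] = ½[2.98598e+06 + 1.38413e+10] = 6.92214e+09.
Integral + boundary = 1.03806e+11.
k=1: B_{2}/(2)! × [f^{(1)}(49) − f^{(1)}(12)] = 1/12 × (1.69485e+09 − 1.49299e+06) = 1.41113e+08.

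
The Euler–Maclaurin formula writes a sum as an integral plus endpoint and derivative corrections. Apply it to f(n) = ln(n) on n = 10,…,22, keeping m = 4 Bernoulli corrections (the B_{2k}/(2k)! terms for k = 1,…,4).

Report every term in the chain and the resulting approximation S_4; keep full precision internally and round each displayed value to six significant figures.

S_4 ≈ 35.6694

The integral term ∫_10^22 ln(x) dx = 32.9771.
½[f(10) + f(22)] = ½[2.30259 + 3.09104] = 2.69681.
Running total after boundary: 35.6739.
Order-1 term: 1/12 · (0.0454545 − 0.100000) = -0.00454545.
Partial sum through k=1: 35.6694.
Order-2 term: −1/720 · (0.000187829 − 0.00200000) = 2.51690e-06.
Partial sum through k=2: 35.6694.
Order-3 term: 1/30240 · (4.65691e-06 − 0.000240000) = -7.78251e-09.
Partial sum through k=3: 35.6694.
Order-4 term: −1/1209600 · (2.88651e-07 − 7.20000e-05) = 5.92852e-11.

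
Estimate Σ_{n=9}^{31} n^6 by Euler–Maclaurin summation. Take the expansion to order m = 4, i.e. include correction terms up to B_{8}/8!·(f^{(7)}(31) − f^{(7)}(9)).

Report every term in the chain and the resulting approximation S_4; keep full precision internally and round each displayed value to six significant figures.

S_4 ≈ 4.38799e+09

The integral term ∫_9^31 x^6 dx = 3.92969e+09.
Boundary: ½(f(9) + f(31)) = ½(531441 + 8.87504e+08) = 4.44018e+08.
So far: 4.37371e+09.
k=1: B_{2}/(2)! × [f^{(1)}(31) − f^{(1)}(9)] = 1/12 × (1.71775e+08 − 354294) = 1.42851e+07.
After k=1: 4.38799e+09.
k=2: B_{4}/(4)! × [f^{(3)}(31) − f^{(3)}(9)] = −1/720 × (3.57492e+06 − 87480.0) = -4843.67.
After k=2: 4.38799e+09.
k=3: B_{6}/(6)! × [f^{(5)}(31) − f^{(5)}(9)] = 1/30240 × (22320.0 − 6480.00) = 0.523810.
After k=3: 4.38799e+09.
k=4: B_{8}/(8)! × [f^{(7)}(31) − f^{(7)}(9)] = −1/1209600 × (0.00000 − 0.00000) = 0.00000.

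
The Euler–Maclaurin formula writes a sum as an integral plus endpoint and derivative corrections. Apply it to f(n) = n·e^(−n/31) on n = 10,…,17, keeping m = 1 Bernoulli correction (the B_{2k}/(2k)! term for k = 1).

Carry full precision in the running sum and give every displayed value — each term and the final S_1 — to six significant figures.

S_1 ≈ 69.1839

Integral: ∫_10^17 x·e^(−x/31) dx = 60.6696.
Endpoint term: (f(10) + f(17))/2 = (7.24278 + 9.82398)/2 = 8.53338.
Running total after boundary: 69.2030.
Correction k=1: B_{2}/2! · (f^{(1)}(17) − f^{(1)}(10)) = 1/12 · (0.260979 − 0.490640) = -0.0191384.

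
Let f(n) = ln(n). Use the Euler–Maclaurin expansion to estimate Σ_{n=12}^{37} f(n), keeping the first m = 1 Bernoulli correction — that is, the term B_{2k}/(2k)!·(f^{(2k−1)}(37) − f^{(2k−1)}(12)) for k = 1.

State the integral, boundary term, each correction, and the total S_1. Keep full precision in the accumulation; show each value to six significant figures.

S_1 ≈ 81.8283

∫_12^37 ln(x) dx evaluates to 78.7851.
½[f(12) + f(37)] = ½[2.48491 + 3.61092] = 3.04791.
So far: 81.8330.
k=1: B_{2}/(2)! × [f^{(1)}(37) − f^{(1)}(12)] = 1/12 × (0.0270270 − 0.0833333) = -0.00469219.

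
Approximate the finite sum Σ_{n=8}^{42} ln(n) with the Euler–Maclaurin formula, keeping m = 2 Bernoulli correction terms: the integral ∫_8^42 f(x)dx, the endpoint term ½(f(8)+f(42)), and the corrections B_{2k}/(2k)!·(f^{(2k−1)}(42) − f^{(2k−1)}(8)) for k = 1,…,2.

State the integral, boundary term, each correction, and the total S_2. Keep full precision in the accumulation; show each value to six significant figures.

S_2 ≈ 109.247

Integral: ∫_8^42 ln(x) dx = 106.347.
Boundary: ½(f(8) + f(42)) = ½(2.07944 + 3.73767) = 2.90856.
So far: 109.255.
Correction k=1: B_{2}/2! · (f^{(1)}(42) − f^{(1)}(8)) = 1/12 · (0.0238095 − 0.125000) = -0.00843254.
After k=1: 109.247.
Correction k=2: B_{4}/4! · (f^{(3)}(42) − f^{(3)}(8)) = −1/720 · (2.69949e-05 − 0.00390625) = 5.38785e-06.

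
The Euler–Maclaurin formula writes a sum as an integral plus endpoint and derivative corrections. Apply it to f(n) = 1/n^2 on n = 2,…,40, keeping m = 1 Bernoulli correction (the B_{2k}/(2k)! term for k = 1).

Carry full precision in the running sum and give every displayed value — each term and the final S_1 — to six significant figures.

The integral term ∫_2^40 1/x^2 dx = 0.475000.
½[f(2) + f(40)] = ½[0.250000 + 0.000625000] = 0.125312.
So far: 0.600313.
Order-1 term: 1/12 · (-3.12500e-05 − (-0.250000)) = 0.0208307.

S_1 ≈ 0.621143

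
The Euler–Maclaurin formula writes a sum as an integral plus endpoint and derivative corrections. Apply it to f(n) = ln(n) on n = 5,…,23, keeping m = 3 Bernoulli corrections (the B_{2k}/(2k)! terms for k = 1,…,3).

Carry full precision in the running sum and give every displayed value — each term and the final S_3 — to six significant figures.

The integral term ∫_5^23 ln(x) dx = 46.0692.
Endpoint term: (f(5) + f(23))/2 = (1.60944 + 3.13549)/2 = 2.37247.
Running total after boundary: 48.4416.
Order-1 term: 1/12 · (0.0434783 − 0.200000) = -0.0130435.
After k=1: 48.4286.
Order-2 term: −1/720 · (0.000164379 − 0.0160000) = 2.19939e-05.
After k=2: 48.4286.
Order-3 term: 1/30240 · (3.72883e-06 − 0.00768000) = -2.53845e-07.

S_3 ≈ 48.4286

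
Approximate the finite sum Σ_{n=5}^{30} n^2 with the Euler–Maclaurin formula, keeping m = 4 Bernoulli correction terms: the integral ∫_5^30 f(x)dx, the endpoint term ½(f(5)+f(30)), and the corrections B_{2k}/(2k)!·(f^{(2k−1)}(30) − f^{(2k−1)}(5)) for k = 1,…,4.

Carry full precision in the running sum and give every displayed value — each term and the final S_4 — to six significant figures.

S_4 ≈ 9425.00

∫_5^30 x^2 dx evaluates to 8958.33.
Boundary: ½(f(5) + f(30)) = ½(25.0000 + 900.000) = 462.500.
So far: 9420.83.
Order-1 term: 1/12 · (60.0000 − 10.0000) = 4.16667.
Partial sum through k=1: 9425.00.
Order-2 term: −1/720 · (0.00000 − 0.00000) = 0.00000.
Partial sum through k=2: 9425.00.
Order-3 term: 1/30240 · (0.00000 − 0.00000) = 0.00000.
Partial sum through k=3: 9425.00.
Order-4 term: −1/1209600 · (0.00000 − 0.00000) = 0.00000.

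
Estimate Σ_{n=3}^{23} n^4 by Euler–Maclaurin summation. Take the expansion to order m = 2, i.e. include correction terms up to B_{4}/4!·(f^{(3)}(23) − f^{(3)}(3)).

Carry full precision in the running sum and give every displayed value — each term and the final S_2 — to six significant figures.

S_2 ≈ 1.43123e+06

Integral: ∫_3^23 x^4 dx = 1.28722e+06.
Boundary: ½(f(3) + f(23)) = ½(81.0000 + 279841) = 139961.
Integral + boundary = 1.42718e+06.
k=1: B_{2}/(2)! × [f^{(1)}(23) − f^{(1)}(3)] = 1/12 × (48668.0 − 108.000) = 4046.67.
After k=1: 1.43123e+06.
k=2: B_{4}/(4)! × [f^{(3)}(23) − f^{(3)}(3)] = −1/720 × (552.000 − 72.0000) = -0.666667.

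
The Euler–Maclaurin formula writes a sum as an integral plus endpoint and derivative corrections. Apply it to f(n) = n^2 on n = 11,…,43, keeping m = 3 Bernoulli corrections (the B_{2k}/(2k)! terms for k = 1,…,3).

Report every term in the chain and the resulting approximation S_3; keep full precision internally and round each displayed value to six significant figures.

The integral term ∫_11^43 x^2 dx = 26058.7.
Endpoint term: (f(11) + f(43))/2 = (121.000 + 1849.00)/2 = 985.000.
Running total after boundary: 27043.7.
k=1: B_{2}/(2)! × [f^{(1)}(43) − f^{(1)}(11)] = 1/12 × (86.0000 − 22.0000) = 5.33333.
After k=1: 27049.0.
k=2: B_{4}/(4)! × [f^{(3)}(43) − f^{(3)}(11)] = −1/720 × (0.00000 − 0.00000) = 0.00000.
After k=2: 27049.0.
k=3: B_{6}/(6)! × [f^{(5)}(43) − f^{(5)}(11)] = 1/30240 × (0.00000 − 0.00000) = 0.00000.

S_3 ≈ 27049.0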